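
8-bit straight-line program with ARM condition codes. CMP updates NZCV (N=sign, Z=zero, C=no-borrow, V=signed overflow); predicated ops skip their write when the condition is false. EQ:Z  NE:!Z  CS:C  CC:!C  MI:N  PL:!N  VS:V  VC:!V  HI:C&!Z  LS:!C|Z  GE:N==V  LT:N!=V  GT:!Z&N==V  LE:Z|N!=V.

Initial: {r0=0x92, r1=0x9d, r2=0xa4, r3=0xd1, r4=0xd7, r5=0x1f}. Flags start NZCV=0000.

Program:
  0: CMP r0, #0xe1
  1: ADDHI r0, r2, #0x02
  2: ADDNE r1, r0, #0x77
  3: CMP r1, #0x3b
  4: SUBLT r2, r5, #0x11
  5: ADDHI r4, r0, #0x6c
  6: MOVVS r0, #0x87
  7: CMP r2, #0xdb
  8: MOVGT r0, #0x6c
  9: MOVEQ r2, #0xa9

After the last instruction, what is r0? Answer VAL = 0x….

VAL = 0x6c

0: ✓ CMP  NZCV=1000
1: · ADDHI
2: ✓ ADDNE  r1←0x09
3: ✓ CMP  NZCV=1000
4: ✓ SUBLT  r2←0x0e
5: · ADDHI
6: · MOVVS
7: ✓ CMP  NZCV=0000
8: ✓ MOVGT  r0←0x6c
9: · MOVEQ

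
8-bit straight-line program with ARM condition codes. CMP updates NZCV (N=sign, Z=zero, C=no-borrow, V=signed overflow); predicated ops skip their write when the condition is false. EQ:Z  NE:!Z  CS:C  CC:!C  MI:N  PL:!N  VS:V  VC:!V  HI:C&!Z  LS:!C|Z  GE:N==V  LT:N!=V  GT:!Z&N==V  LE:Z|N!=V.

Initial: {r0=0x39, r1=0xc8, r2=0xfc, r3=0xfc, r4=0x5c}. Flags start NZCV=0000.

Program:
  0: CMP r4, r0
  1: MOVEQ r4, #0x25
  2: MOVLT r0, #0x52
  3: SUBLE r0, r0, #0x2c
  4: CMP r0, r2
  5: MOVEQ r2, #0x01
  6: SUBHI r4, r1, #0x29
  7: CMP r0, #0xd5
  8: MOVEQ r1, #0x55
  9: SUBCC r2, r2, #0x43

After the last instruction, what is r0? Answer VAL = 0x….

VAL = 0x39

0: ✓ CMP  NZCV=0010
1: · MOVEQ
2: · MOVLT
3: · SUBLE
4: ✓ CMP  NZCV=0000
5: · MOVEQ
6: · SUBHI
7: ✓ CMP  NZCV=0000
8: · MOVEQ
9: ✓ SUBCC  r2←0xb9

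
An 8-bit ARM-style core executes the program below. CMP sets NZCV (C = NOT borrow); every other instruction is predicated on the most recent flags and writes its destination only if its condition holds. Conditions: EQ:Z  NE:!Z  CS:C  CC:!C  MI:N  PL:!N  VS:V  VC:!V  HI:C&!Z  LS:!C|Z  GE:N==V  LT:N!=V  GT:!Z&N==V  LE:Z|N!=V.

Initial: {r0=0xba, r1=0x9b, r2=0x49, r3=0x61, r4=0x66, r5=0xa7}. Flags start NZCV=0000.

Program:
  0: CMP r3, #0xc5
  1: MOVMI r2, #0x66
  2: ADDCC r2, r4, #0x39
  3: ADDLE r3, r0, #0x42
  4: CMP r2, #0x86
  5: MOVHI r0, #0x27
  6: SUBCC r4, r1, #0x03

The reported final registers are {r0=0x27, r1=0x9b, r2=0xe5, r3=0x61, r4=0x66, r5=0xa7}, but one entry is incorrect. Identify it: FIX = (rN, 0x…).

FIX = (r2, 0x9f)

0: ✓ CMP  NZCV=1001
1: ✓ MOVMI  r2←0x66
2: ✓ ADDCC  r2←0x9f
3: · ADDLE
4: ✓ CMP  NZCV=0010
5: ✓ MOVHI  r0←0x27
6: · SUBCC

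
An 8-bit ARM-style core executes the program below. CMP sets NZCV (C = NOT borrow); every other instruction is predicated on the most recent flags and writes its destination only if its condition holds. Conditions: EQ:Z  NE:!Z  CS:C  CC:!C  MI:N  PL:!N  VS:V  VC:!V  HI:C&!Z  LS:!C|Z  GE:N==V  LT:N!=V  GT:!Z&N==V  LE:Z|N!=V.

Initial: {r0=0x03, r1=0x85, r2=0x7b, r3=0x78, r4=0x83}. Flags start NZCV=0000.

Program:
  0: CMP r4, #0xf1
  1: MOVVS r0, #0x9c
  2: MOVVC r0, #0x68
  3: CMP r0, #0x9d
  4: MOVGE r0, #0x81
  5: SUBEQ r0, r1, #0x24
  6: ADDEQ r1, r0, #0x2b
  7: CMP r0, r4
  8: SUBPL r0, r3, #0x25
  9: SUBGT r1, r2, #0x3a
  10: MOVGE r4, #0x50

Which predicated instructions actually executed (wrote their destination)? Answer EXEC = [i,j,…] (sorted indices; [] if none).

EXEC = [2,4]

0: ✓ CMP  NZCV=1000
1: · MOVVS
2: ✓ MOVVC  r0←0x68
3: ✓ CMP  NZCV=1001
4: ✓ MOVGE  r0←0x81
5: · SUBEQ
6: · ADDEQ
7: ✓ CMP  NZCV=1000
8: · SUBPL
9: · SUBGT
10: · MOVGE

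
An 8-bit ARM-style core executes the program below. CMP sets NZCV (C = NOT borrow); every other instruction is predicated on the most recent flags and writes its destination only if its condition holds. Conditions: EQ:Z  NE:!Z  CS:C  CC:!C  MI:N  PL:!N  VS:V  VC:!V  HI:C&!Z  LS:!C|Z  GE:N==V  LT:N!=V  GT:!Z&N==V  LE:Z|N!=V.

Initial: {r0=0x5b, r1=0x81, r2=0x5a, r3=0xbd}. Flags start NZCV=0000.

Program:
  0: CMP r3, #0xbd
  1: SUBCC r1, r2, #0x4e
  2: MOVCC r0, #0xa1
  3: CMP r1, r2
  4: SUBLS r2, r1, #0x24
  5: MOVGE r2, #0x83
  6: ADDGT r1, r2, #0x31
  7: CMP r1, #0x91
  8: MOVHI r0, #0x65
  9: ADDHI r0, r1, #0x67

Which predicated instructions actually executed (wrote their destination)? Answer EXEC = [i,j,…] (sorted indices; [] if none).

EXEC = []

0: ✓ CMP  NZCV=0110
1: · SUBCC
2: · MOVCC
3: ✓ CMP  NZCV=0011
4: · SUBLS
5: · MOVGE
6: · ADDGT
7: ✓ CMP  NZCV=1000
8: · MOVHI
9: · ADDHI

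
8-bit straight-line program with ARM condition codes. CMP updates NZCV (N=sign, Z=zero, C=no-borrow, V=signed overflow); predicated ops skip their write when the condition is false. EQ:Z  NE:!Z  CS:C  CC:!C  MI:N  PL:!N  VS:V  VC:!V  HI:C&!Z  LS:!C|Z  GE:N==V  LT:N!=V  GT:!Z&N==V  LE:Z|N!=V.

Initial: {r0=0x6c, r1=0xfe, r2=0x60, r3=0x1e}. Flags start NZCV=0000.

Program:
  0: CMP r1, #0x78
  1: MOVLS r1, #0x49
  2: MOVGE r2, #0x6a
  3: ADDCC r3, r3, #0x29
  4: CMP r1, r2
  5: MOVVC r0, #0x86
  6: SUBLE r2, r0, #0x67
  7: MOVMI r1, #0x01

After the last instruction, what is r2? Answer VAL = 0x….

[0] flags=1010 → (cmp)
[1] flags=1010 LS?F → skip
[2] flags=1010 GE?F → skip
[3] flags=1010 CC?F → skip
[4] flags=1010 → (cmp)
[5] flags=1010 VC?T → r0=0x86
[6] flags=1010 LE?T → r2=0x1f
[7] flags=1010 MI?T → r1=0x01

VAL = 0x1f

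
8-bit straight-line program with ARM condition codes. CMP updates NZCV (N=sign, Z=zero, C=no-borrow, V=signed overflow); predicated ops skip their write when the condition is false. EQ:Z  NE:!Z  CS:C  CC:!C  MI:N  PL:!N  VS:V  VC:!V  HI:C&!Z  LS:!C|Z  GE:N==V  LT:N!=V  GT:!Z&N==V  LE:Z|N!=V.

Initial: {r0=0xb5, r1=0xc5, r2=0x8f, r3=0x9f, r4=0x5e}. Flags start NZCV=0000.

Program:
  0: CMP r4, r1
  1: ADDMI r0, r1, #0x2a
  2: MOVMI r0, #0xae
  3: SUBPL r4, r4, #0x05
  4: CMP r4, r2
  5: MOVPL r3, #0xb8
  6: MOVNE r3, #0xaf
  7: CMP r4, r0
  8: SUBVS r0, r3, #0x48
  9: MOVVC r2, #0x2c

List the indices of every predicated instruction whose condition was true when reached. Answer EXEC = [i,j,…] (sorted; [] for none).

[0] flags=1001 → (cmp)
[1] flags=1001 MI?T → r0=0xef
[2] flags=1001 MI?T → r0=0xae
[3] flags=1001 PL?F → skip
[4] flags=1001 → (cmp)
[5] flags=1001 PL?F → skip
[6] flags=1001 NE?T → r3=0xaf
[7] flags=1001 → (cmp)
[8] flags=1001 VS?T → r0=0x67
[9] flags=1001 VC?F → skip

EXEC = [1,2,6,8]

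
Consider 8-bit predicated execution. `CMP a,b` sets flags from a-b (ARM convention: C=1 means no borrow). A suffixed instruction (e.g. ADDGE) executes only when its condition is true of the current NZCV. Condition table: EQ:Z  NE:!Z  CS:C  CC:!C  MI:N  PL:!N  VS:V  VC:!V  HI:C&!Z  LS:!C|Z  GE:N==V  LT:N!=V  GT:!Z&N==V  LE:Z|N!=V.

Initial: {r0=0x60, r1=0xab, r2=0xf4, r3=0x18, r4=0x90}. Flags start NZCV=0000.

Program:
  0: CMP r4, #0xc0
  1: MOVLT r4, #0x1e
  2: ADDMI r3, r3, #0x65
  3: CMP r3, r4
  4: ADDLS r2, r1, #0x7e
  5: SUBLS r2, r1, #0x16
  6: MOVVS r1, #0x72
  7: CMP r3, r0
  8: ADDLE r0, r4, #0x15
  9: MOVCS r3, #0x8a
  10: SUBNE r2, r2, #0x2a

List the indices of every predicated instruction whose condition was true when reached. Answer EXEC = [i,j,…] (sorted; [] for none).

0: ✓ CMP  NZCV=1000
1: ✓ MOVLT  r4←0x1e
2: ✓ ADDMI  r3←0x7d
3: ✓ CMP  NZCV=0010
4: · ADDLS
5: · SUBLS
6: · MOVVS
7: ✓ CMP  NZCV=0010
8: · ADDLE
9: ✓ MOVCS  r3←0x8a
10: ✓ SUBNE  r2←0xca

EXEC = [1,2,9,10]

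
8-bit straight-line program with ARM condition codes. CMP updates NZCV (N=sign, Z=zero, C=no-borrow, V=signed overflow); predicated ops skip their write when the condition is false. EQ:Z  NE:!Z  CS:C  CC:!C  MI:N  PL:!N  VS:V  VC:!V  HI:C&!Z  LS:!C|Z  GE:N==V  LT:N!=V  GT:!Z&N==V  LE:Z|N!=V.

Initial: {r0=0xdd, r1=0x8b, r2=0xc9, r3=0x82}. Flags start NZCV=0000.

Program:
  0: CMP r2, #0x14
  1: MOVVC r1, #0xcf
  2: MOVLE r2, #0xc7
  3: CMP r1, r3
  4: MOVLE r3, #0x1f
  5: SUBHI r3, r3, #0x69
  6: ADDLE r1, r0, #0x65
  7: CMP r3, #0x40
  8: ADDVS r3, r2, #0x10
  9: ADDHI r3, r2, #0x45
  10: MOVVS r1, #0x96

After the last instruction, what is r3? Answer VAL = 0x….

VAL = 0x19

[0] flags=1010 → (cmp)
[1] flags=1010 VC?T → r1=0xcf
[2] flags=1010 LE?T → r2=0xc7
[3] flags=0010 → (cmp)
[4] flags=0010 LE?F → skip
[5] flags=0010 HI?T → r3=0x19
[6] flags=0010 LE?F → skip
[7] flags=1000 → (cmp)
[8] flags=1000 VS?F → skip
[9] flags=1000 HI?F → skip
[10] flags=1000 VS?F → skip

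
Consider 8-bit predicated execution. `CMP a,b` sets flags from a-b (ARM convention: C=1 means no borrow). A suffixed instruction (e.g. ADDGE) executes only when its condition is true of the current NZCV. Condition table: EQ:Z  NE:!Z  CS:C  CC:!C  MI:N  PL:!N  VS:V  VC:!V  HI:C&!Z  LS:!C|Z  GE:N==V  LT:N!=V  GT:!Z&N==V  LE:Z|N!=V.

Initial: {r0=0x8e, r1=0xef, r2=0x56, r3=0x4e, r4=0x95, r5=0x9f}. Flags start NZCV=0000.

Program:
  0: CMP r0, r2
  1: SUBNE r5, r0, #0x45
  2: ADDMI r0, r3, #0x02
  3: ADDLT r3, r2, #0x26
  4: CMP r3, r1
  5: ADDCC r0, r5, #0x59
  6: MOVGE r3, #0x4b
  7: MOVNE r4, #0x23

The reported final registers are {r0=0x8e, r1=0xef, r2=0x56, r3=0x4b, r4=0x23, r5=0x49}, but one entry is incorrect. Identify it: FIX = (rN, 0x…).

FIX = (r0, 0xa2)

[0] flags=0011 → (cmp)
[1] flags=0011 NE?T → r5=0x49
[2] flags=0011 MI?F → skip
[3] flags=0011 LT?T → r3=0x7c
[4] flags=1001 → (cmp)
[5] flags=1001 CC?T → r0=0xa2
[6] flags=1001 GE?T → r3=0x4b
[7] flags=1001 NE?T → r4=0x23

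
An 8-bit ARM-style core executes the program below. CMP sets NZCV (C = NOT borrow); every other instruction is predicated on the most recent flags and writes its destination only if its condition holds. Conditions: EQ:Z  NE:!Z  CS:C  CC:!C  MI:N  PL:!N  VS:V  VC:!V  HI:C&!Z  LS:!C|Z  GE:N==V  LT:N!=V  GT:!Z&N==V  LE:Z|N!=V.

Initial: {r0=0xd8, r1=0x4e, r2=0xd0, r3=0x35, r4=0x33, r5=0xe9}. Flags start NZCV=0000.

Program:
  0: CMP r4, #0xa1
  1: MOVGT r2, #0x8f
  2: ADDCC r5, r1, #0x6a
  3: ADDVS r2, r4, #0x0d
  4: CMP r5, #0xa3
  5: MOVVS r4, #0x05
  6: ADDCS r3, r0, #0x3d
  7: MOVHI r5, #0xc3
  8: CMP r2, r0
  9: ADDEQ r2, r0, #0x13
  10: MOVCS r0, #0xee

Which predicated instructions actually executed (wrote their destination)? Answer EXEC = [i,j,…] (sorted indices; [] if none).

0: ✓ CMP  NZCV=1001
1: ✓ MOVGT  r2←0x8f
2: ✓ ADDCC  r5←0xb8
3: ✓ ADDVS  r2←0x40
4: ✓ CMP  NZCV=0010
5: · MOVVS
6: ✓ ADDCS  r3←0x15
7: ✓ MOVHI  r5←0xc3
8: ✓ CMP  NZCV=0000
9: · ADDEQ
10: · MOVCS

EXEC = [1,2,3,6,7]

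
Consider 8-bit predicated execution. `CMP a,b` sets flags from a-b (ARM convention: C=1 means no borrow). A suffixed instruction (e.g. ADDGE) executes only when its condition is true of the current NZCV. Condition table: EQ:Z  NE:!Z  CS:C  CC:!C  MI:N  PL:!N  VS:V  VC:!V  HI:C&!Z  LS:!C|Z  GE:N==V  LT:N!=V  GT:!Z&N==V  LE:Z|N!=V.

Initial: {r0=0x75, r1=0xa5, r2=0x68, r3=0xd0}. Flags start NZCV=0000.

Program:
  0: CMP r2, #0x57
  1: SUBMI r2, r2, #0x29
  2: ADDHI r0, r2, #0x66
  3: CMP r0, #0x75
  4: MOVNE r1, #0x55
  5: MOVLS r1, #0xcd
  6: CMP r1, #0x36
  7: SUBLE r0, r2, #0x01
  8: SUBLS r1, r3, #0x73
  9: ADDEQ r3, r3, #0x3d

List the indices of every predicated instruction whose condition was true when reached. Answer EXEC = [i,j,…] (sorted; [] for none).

EXEC = [2,4]

0: ✓ CMP  NZCV=0010
1: · SUBMI
2: ✓ ADDHI  r0←0xce
3: ✓ CMP  NZCV=0011
4: ✓ MOVNE  r1←0x55
5: · MOVLS
6: ✓ CMP  NZCV=0010
7: · SUBLE
8: · SUBLS
9: · ADDEQ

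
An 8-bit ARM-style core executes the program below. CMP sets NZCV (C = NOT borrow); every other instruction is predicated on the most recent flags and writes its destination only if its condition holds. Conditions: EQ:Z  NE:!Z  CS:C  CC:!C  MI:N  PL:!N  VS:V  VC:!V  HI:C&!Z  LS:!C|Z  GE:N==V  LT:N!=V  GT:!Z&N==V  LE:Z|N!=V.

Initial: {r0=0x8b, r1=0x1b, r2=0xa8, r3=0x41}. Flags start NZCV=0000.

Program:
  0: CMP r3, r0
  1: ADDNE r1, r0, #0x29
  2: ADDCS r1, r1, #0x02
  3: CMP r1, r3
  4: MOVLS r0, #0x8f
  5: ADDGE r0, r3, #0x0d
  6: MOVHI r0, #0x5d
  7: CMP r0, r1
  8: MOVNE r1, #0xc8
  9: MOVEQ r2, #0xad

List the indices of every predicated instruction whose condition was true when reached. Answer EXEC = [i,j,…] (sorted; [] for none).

EXEC = [1,6,8]

0: ✓ CMP  NZCV=1001
1: ✓ ADDNE  r1←0xb4
2: · ADDCS
3: ✓ CMP  NZCV=0011
4: · MOVLS
5: · ADDGE
6: ✓ MOVHI  r0←0x5d
7: ✓ CMP  NZCV=1001
8: ✓ MOVNE  r1←0xc8
9: · MOVEQ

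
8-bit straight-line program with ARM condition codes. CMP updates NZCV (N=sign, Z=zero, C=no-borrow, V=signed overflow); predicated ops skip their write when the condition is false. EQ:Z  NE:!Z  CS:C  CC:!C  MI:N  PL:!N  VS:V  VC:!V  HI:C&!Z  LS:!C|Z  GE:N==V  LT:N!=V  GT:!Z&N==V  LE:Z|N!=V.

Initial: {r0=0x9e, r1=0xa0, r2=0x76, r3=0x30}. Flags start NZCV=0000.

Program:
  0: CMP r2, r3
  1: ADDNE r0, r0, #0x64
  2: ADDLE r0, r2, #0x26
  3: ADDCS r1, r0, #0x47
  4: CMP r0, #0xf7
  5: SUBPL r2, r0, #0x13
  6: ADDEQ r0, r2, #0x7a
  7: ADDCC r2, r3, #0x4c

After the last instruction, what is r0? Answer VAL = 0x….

VAL = 0x02

0: ✓ CMP  NZCV=0010
1: ✓ ADDNE  r0←0x02
2: · ADDLE
3: ✓ ADDCS  r1←0x49
4: ✓ CMP  NZCV=0000
5: ✓ SUBPL  r2←0xef
6: · ADDEQ
7: ✓ ADDCC  r2←0x7c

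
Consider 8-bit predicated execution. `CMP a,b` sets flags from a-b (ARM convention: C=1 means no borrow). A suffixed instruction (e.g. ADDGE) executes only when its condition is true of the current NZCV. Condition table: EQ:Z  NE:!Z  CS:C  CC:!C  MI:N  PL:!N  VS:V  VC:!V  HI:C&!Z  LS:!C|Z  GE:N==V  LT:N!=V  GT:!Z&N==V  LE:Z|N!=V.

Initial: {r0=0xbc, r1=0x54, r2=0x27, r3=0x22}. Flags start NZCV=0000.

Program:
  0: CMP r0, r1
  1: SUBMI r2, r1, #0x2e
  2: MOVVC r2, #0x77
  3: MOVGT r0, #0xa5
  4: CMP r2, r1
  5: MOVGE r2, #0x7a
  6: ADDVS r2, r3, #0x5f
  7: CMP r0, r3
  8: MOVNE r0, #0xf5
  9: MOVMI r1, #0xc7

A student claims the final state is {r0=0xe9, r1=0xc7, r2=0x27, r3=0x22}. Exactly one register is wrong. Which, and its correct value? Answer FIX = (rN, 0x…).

[0] flags=0011 → (cmp)
[1] flags=0011 MI?F → skip
[2] flags=0011 VC?F → skip
[3] flags=0011 GT?F → skip
[4] flags=1000 → (cmp)
[5] flags=1000 GE?F → skip
[6] flags=1000 VS?F → skip
[7] flags=1010 → (cmp)
[8] flags=1010 NE?T → r0=0xf5
[9] flags=1010 MI?T → r1=0xc7

FIX = (r0, 0xf5)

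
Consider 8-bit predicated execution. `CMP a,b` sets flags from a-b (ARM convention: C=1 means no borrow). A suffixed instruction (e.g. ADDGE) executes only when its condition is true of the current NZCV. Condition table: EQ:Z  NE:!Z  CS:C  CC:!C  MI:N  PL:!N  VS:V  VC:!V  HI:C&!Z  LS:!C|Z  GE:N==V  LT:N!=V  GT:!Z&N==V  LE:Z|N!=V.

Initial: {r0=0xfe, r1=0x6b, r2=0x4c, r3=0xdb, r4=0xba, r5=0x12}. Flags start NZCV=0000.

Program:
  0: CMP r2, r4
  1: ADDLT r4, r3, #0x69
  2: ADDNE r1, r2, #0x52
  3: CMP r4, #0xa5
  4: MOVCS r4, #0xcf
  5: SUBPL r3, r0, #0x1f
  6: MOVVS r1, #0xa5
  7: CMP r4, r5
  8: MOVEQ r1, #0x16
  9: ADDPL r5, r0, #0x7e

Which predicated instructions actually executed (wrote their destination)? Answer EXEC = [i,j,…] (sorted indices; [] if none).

[0] flags=1001 → (cmp)
[1] flags=1001 LT?F → skip
[2] flags=1001 NE?T → r1=0x9e
[3] flags=0010 → (cmp)
[4] flags=0010 CS?T → r4=0xcf
[5] flags=0010 PL?T → r3=0xdf
[6] flags=0010 VS?F → skip
[7] flags=1010 → (cmp)
[8] flags=1010 EQ?F → skip
[9] flags=1010 PL?F → skip

EXEC = [2,4,5]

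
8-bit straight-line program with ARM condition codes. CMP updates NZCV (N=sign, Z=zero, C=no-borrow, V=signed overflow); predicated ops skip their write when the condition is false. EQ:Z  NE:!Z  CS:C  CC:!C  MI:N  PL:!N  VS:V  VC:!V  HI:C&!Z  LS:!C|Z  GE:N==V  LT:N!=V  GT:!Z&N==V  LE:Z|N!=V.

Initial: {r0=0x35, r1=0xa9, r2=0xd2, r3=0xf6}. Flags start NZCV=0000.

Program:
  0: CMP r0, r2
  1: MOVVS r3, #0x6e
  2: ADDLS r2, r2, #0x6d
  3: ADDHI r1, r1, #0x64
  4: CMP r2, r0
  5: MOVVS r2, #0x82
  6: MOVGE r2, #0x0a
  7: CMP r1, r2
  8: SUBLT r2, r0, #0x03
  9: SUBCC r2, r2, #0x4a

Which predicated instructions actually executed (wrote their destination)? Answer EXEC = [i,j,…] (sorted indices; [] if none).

EXEC = [2,6,8]

[0] flags=0000 → (cmp)
[1] flags=0000 VS?F → skip
[2] flags=0000 LS?T → r2=0x3f
[3] flags=0000 HI?F → skip
[4] flags=0010 → (cmp)
[5] flags=0010 VS?F → skip
[6] flags=0010 GE?T → r2=0x0a
[7] flags=1010 → (cmp)
[8] flags=1010 LT?T → r2=0x32
[9] flags=1010 CC?F → skip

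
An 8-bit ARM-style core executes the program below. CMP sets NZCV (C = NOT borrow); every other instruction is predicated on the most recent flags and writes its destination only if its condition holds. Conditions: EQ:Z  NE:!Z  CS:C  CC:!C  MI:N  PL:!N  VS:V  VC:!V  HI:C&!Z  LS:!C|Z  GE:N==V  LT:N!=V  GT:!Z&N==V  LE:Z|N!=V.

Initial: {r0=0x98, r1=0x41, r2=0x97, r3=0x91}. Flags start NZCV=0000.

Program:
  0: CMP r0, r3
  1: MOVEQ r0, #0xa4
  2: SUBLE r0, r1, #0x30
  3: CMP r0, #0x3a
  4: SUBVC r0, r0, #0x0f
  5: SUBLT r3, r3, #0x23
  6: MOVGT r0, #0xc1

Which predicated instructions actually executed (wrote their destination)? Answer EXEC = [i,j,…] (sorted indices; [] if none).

[0] flags=0010 → (cmp)
[1] flags=0010 EQ?F → skip
[2] flags=0010 LE?F → skip
[3] flags=0011 → (cmp)
[4] flags=0011 VC?F → skip
[5] flags=0011 LT?T → r3=0x6e
[6] flags=0011 GT?F → skip

EXEC = [5]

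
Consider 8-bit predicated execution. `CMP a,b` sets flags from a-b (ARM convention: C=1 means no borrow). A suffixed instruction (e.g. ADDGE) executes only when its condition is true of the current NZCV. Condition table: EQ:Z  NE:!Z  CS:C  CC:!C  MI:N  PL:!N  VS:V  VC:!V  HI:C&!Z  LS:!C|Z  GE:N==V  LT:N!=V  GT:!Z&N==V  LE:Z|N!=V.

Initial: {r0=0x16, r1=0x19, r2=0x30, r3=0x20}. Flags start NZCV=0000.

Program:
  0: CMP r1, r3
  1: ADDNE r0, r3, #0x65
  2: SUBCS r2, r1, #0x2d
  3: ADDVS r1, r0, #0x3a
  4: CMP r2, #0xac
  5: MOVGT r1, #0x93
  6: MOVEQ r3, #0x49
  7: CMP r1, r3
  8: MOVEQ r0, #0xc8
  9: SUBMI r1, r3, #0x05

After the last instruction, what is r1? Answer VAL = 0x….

[0] flags=1000 → (cmp)
[1] flags=1000 NE?T → r0=0x85
[2] flags=1000 CS?F → skip
[3] flags=1000 VS?F → skip
[4] flags=1001 → (cmp)
[5] flags=1001 GT?T → r1=0x93
[6] flags=1001 EQ?F → skip
[7] flags=0011 → (cmp)
[8] flags=0011 EQ?F → skip
[9] flags=0011 MI?F → skip

VAL = 0x93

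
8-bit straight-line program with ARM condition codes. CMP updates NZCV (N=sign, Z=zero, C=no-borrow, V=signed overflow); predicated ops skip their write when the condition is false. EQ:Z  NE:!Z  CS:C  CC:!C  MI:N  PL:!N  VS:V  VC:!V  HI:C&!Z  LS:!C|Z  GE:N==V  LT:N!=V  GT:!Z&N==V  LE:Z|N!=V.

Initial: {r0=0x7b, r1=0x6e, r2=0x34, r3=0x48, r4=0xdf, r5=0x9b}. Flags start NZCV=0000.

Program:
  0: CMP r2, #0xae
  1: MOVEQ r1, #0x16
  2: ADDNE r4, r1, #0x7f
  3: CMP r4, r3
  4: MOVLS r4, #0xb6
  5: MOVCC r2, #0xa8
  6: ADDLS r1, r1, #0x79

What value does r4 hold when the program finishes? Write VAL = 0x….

VAL = 0xed

0: ✓ CMP  NZCV=1001
1: · MOVEQ
2: ✓ ADDNE  r4←0xed
3: ✓ CMP  NZCV=1010
4: · MOVLS
5: · MOVCC
6: · ADDLS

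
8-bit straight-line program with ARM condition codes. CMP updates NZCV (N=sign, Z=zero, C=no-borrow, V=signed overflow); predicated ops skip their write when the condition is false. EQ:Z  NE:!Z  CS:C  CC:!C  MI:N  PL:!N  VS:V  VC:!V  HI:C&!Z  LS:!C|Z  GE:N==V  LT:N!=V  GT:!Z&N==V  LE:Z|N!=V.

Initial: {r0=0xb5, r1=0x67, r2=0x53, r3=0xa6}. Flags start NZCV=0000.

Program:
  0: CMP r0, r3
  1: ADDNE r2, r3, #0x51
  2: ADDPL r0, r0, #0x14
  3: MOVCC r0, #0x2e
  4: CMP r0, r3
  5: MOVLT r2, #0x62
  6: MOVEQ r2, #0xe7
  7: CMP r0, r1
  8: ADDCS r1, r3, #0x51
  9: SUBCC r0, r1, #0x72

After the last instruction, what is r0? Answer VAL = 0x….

VAL = 0xc9

[0] flags=0010 → (cmp)
[1] flags=0010 NE?T → r2=0xf7
[2] flags=0010 PL?T → r0=0xc9
[3] flags=0010 CC?F → skip
[4] flags=0010 → (cmp)
[5] flags=0010 LT?F → skip
[6] flags=0010 EQ?F → skip
[7] flags=0011 → (cmp)
[8] flags=0011 CS?T → r1=0xf7
[9] flags=0011 CC?F → skip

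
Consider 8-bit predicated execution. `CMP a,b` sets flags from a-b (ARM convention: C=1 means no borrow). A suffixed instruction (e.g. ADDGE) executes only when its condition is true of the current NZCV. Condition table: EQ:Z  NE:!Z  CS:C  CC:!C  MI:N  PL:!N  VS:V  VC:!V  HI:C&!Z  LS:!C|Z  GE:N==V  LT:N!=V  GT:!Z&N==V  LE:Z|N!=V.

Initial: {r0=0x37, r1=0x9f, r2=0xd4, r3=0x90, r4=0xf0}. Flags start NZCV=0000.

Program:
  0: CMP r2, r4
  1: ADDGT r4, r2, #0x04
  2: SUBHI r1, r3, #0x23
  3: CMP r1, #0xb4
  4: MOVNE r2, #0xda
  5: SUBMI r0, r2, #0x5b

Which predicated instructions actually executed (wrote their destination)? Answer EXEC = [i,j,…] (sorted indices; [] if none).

EXEC = [4,5]

[0] flags=1000 → (cmp)
[1] flags=1000 GT?F → skip
[2] flags=1000 HI?F → skip
[3] flags=1000 → (cmp)
[4] flags=1000 NE?T → r2=0xda
[5] flags=1000 MI?T → r0=0x7f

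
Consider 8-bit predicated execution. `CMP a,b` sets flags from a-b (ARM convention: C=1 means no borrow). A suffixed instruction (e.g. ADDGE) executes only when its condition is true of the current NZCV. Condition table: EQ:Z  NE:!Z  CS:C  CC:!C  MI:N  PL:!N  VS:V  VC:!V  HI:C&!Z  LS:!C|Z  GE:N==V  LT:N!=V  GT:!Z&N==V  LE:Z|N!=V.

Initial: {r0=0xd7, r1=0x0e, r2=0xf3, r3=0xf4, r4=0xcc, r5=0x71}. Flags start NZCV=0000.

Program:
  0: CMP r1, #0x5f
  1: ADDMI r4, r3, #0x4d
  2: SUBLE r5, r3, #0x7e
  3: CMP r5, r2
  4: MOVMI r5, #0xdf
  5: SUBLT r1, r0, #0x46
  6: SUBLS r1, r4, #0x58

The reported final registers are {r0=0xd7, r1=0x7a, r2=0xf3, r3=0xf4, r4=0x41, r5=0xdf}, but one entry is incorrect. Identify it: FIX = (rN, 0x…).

FIX = (r1, 0xe9)

[0] flags=1000 → (cmp)
[1] flags=1000 MI?T → r4=0x41
[2] flags=1000 LE?T → r5=0x76
[3] flags=1001 → (cmp)
[4] flags=1001 MI?T → r5=0xdf
[5] flags=1001 LT?F → skip
[6] flags=1001 LS?T → r1=0xe9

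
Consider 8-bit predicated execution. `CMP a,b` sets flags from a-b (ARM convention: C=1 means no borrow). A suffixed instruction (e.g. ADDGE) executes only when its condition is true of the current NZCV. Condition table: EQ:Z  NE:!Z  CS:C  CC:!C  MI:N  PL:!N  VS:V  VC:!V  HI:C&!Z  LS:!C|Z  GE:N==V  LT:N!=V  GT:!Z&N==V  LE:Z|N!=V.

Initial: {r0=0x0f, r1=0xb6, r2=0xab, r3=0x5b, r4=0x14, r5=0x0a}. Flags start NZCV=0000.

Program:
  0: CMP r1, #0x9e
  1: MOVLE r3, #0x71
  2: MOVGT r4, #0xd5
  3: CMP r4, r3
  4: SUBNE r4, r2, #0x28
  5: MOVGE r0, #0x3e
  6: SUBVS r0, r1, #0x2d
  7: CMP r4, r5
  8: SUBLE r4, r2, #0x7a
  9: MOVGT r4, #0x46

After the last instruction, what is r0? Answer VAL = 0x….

0: ✓ CMP  NZCV=0010
1: · MOVLE
2: ✓ MOVGT  r4←0xd5
3: ✓ CMP  NZCV=0011
4: ✓ SUBNE  r4←0x83
5: · MOVGE
6: ✓ SUBVS  r0←0x89
7: ✓ CMP  NZCV=0011
8: ✓ SUBLE  r4←0x31
9: · MOVGT

VAL = 0x89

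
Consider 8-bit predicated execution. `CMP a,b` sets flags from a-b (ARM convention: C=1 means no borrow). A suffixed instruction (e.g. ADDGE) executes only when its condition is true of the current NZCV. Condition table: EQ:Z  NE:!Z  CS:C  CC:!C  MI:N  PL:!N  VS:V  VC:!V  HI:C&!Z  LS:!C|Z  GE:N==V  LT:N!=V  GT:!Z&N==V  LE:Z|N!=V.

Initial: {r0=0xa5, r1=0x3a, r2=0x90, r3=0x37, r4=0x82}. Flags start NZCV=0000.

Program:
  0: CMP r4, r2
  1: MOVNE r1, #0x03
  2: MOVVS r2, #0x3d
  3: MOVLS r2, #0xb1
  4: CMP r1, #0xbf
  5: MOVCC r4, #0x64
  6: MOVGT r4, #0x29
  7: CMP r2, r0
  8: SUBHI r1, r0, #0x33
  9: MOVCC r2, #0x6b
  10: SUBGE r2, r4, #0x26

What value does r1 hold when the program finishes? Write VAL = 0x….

VAL = 0x72

0: ✓ CMP  NZCV=1000
1: ✓ MOVNE  r1←0x03
2: · MOVVS
3: ✓ MOVLS  r2←0xb1
4: ✓ CMP  NZCV=0000
5: ✓ MOVCC  r4←0x64
6: ✓ MOVGT  r4←0x29
7: ✓ CMP  NZCV=0010
8: ✓ SUBHI  r1←0x72
9: · MOVCC
10: ✓ SUBGE  r2←0x03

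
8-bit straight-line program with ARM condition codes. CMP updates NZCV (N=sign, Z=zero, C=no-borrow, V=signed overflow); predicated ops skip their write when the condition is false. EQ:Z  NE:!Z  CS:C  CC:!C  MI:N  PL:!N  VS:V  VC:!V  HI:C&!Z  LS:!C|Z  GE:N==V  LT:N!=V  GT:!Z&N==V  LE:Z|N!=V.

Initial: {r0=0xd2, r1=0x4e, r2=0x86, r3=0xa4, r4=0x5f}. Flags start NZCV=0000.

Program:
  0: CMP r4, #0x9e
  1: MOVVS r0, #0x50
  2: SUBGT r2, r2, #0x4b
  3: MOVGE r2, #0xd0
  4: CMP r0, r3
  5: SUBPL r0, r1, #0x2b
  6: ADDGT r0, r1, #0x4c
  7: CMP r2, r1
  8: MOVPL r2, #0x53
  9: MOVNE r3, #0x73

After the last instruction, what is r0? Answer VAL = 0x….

[0] flags=1001 → (cmp)
[1] flags=1001 VS?T → r0=0x50
[2] flags=1001 GT?T → r2=0x3b
[3] flags=1001 GE?T → r2=0xd0
[4] flags=1001 → (cmp)
[5] flags=1001 PL?F → skip
[6] flags=1001 GT?T → r0=0x9a
[7] flags=1010 → (cmp)
[8] flags=1010 PL?F → skip
[9] flags=1010 NE?T → r3=0x73

VAL = 0x9a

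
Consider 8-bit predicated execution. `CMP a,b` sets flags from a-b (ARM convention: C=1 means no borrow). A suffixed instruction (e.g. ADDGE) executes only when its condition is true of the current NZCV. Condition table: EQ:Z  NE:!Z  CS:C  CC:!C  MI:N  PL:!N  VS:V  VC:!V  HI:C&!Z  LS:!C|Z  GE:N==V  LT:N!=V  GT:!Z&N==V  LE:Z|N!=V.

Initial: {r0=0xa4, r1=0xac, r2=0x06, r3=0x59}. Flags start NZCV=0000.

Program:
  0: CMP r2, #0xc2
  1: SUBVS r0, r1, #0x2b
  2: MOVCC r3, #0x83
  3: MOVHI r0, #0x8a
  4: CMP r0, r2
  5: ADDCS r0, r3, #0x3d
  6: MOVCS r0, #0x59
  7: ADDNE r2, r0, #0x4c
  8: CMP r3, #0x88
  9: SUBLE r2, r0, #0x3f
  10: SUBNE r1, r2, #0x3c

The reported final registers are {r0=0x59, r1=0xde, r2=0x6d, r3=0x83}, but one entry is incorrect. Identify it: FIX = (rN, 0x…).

FIX = (r2, 0x1a)

0: ✓ CMP  NZCV=0000
1: · SUBVS
2: ✓ MOVCC  r3←0x83
3: · MOVHI
4: ✓ CMP  NZCV=1010
5: ✓ ADDCS  r0←0xc0
6: ✓ MOVCS  r0←0x59
7: ✓ ADDNE  r2←0xa5
8: ✓ CMP  NZCV=1000
9: ✓ SUBLE  r2←0x1a
10: ✓ SUBNE  r1←0xde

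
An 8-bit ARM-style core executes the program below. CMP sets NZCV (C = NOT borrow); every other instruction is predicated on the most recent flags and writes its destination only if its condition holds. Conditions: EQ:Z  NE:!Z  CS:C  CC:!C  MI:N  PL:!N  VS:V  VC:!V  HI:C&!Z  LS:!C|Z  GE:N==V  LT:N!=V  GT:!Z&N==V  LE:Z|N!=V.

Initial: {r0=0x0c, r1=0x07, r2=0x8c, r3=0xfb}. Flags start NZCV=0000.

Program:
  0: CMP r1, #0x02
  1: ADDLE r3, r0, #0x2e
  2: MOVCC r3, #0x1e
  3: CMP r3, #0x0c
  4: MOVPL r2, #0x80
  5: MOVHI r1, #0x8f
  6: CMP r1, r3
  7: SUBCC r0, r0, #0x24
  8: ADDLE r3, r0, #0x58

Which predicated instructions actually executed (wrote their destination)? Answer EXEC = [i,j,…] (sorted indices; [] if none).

EXEC = [5,7,8]

[0] flags=0010 → (cmp)
[1] flags=0010 LE?F → skip
[2] flags=0010 CC?F → skip
[3] flags=1010 → (cmp)
[4] flags=1010 PL?F → skip
[5] flags=1010 HI?T → r1=0x8f
[6] flags=1000 → (cmp)
[7] flags=1000 CC?T → r0=0xe8
[8] flags=1000 LE?T → r3=0x40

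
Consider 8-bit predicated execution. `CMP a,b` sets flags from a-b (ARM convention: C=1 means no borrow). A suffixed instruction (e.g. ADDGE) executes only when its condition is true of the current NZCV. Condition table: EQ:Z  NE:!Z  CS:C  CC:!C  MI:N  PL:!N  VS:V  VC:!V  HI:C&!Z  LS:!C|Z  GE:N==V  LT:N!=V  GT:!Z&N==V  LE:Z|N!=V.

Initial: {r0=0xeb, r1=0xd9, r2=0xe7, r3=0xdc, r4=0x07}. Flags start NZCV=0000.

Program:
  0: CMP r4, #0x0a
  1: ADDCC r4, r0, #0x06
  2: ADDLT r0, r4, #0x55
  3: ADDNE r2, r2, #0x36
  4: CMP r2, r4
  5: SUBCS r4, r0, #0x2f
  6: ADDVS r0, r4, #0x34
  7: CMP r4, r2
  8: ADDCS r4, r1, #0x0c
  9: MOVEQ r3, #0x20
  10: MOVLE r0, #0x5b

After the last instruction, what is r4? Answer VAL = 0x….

[0] flags=1000 → (cmp)
[1] flags=1000 CC?T → r4=0xf1
[2] flags=1000 LT?T → r0=0x46
[3] flags=1000 NE?T → r2=0x1d
[4] flags=0000 → (cmp)
[5] flags=0000 CS?F → skip
[6] flags=0000 VS?F → skip
[7] flags=1010 → (cmp)
[8] flags=1010 CS?T → r4=0xe5
[9] flags=1010 EQ?F → skip
[10] flags=1010 LE?T → r0=0x5b

VAL = 0xe5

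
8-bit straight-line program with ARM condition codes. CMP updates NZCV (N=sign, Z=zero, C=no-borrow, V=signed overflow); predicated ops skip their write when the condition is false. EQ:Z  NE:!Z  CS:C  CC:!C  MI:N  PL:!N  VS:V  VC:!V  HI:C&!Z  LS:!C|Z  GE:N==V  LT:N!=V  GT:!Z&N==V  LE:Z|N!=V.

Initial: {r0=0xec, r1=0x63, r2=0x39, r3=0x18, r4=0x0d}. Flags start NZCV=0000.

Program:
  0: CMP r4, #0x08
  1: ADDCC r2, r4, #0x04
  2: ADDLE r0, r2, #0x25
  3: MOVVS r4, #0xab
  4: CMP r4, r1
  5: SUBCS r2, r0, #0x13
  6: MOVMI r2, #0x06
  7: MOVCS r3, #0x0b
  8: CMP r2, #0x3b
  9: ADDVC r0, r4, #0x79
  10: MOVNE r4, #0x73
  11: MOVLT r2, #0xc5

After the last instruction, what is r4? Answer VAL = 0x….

VAL = 0x73

0: ✓ CMP  NZCV=0010
1: · ADDCC
2: · ADDLE
3: · MOVVS
4: ✓ CMP  NZCV=1000
5: · SUBCS
6: ✓ MOVMI  r2←0x06
7: · MOVCS
8: ✓ CMP  NZCV=1000
9: ✓ ADDVC  r0←0x86
10: ✓ MOVNE  r4←0x73
11: ✓ MOVLT  r2←0xc5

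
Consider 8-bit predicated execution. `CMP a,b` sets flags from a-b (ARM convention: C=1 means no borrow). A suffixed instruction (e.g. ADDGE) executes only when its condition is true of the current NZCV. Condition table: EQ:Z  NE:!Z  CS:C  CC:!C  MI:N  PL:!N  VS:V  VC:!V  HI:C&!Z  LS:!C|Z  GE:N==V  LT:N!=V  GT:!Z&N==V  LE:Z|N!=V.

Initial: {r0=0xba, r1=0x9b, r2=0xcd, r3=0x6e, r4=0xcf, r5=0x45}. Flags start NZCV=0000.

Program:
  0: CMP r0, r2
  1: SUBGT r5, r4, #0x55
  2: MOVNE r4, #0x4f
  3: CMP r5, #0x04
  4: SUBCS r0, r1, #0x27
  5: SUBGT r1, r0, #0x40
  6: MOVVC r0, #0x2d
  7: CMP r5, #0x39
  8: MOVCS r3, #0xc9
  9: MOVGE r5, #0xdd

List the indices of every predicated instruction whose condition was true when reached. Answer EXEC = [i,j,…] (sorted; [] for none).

0: ✓ CMP  NZCV=1000
1: · SUBGT
2: ✓ MOVNE  r4←0x4f
3: ✓ CMP  NZCV=0010
4: ✓ SUBCS  r0←0x74
5: ✓ SUBGT  r1←0x34
6: ✓ MOVVC  r0←0x2d
7: ✓ CMP  NZCV=0010
8: ✓ MOVCS  r3←0xc9
9: ✓ MOVGE  r5←0xdd

EXEC = [2,4,5,6,8,9]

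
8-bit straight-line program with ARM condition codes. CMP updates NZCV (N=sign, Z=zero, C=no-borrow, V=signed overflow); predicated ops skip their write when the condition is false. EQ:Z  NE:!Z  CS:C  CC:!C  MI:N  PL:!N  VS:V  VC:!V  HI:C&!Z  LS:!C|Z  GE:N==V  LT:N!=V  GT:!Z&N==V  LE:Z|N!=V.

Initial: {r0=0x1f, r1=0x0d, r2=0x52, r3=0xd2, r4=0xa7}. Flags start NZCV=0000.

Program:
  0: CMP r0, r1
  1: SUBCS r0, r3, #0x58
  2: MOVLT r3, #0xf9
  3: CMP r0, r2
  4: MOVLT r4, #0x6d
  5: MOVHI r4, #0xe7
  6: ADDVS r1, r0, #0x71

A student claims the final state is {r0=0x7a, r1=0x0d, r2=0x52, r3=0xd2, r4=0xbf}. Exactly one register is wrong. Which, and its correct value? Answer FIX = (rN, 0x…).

FIX = (r4, 0xe7)

0: ✓ CMP  NZCV=0010
1: ✓ SUBCS  r0←0x7a
2: · MOVLT
3: ✓ CMP  NZCV=0010
4: · MOVLT
5: ✓ MOVHI  r4←0xe7
6: · ADDVS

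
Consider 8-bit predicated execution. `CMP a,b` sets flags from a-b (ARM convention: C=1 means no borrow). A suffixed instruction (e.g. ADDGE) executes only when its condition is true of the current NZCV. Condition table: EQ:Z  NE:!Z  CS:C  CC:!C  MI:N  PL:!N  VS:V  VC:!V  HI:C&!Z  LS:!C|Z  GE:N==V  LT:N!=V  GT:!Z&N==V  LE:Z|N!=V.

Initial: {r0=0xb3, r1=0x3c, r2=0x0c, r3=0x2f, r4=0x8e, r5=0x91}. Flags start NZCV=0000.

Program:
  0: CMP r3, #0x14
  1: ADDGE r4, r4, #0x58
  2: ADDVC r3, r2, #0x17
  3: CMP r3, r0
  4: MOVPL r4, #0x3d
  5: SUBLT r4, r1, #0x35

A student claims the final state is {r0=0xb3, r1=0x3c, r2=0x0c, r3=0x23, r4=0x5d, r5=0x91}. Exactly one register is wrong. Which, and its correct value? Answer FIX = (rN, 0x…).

FIX = (r4, 0x3d)

[0] flags=0010 → (cmp)
[1] flags=0010 GE?T → r4=0xe6
[2] flags=0010 VC?T → r3=0x23
[3] flags=0000 → (cmp)
[4] flags=0000 PL?T → r4=0x3d
[5] flags=0000 LT?F → skip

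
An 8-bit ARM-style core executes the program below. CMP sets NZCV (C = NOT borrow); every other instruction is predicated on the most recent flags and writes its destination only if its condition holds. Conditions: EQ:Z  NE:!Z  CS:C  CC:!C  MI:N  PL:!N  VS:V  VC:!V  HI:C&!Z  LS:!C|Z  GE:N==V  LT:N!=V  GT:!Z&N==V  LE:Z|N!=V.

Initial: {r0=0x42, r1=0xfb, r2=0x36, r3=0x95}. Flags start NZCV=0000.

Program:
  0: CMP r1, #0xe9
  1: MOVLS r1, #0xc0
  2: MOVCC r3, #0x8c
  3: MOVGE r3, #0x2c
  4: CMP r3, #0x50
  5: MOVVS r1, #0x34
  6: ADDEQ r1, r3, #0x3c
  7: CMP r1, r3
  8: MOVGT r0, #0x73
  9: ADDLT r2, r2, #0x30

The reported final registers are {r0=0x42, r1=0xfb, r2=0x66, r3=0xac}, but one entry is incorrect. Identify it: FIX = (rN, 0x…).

[0] flags=0010 → (cmp)
[1] flags=0010 LS?F → skip
[2] flags=0010 CC?F → skip
[3] flags=0010 GE?T → r3=0x2c
[4] flags=1000 → (cmp)
[5] flags=1000 VS?F → skip
[6] flags=1000 EQ?F → skip
[7] flags=1010 → (cmp)
[8] flags=1010 GT?F → skip
[9] flags=1010 LT?T → r2=0x66

FIX = (r3, 0x2c)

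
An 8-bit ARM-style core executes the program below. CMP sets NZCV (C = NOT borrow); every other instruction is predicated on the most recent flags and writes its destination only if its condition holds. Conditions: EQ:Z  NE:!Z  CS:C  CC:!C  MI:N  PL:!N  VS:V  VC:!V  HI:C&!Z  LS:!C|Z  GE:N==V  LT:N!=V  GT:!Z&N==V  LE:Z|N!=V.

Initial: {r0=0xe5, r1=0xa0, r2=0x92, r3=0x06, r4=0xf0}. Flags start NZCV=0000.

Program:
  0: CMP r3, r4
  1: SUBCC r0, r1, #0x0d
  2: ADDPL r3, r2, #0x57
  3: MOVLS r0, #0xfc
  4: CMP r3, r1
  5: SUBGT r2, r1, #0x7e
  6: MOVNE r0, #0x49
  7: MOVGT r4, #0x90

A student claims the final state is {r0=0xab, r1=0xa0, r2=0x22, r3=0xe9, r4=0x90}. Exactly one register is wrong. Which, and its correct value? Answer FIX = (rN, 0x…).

FIX = (r0, 0x49)

0: ✓ CMP  NZCV=0000
1: ✓ SUBCC  r0←0x93
2: ✓ ADDPL  r3←0xe9
3: ✓ MOVLS  r0←0xfc
4: ✓ CMP  NZCV=0010
5: ✓ SUBGT  r2←0x22
6: ✓ MOVNE  r0←0x49
7: ✓ MOVGT  r4←0x90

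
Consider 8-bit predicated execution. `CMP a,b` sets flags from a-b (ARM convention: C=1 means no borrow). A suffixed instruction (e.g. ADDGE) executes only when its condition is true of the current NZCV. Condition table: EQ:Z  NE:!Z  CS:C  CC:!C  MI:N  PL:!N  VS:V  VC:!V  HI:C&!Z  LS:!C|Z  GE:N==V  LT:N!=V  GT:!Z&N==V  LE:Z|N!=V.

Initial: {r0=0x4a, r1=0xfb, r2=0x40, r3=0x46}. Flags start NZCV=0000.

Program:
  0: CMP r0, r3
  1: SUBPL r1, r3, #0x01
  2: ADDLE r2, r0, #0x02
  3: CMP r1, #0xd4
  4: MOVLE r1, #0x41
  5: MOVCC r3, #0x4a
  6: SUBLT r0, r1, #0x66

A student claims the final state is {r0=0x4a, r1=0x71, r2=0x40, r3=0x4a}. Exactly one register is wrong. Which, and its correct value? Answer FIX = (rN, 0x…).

FIX = (r1, 0x45)

[0] flags=0010 → (cmp)
[1] flags=0010 PL?T → r1=0x45
[2] flags=0010 LE?F → skip
[3] flags=0000 → (cmp)
[4] flags=0000 LE?F → skip
[5] flags=0000 CC?T → r3=0x4a
[6] flags=0000 LT?F → skip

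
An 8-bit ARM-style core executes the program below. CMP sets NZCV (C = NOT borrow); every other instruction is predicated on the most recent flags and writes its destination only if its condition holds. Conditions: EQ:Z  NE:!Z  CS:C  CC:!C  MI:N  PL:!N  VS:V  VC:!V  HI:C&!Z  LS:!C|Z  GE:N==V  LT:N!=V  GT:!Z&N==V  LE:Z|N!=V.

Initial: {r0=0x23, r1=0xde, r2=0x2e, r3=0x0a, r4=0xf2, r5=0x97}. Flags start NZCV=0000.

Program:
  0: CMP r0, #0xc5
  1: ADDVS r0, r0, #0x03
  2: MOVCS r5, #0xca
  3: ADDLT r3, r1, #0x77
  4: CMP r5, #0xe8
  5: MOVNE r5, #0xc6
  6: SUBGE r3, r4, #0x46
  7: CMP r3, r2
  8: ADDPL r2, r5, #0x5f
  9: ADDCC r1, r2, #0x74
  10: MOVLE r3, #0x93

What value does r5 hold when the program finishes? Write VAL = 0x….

VAL = 0xc6

[0] flags=0000 → (cmp)
[1] flags=0000 VS?F → skip
[2] flags=0000 CS?F → skip
[3] flags=0000 LT?F → skip
[4] flags=1000 → (cmp)
[5] flags=1000 NE?T → r5=0xc6
[6] flags=1000 GE?F → skip
[7] flags=1000 → (cmp)
[8] flags=1000 PL?F → skip
[9] flags=1000 CC?T → r1=0xa2
[10] flags=1000 LE?T → r3=0x93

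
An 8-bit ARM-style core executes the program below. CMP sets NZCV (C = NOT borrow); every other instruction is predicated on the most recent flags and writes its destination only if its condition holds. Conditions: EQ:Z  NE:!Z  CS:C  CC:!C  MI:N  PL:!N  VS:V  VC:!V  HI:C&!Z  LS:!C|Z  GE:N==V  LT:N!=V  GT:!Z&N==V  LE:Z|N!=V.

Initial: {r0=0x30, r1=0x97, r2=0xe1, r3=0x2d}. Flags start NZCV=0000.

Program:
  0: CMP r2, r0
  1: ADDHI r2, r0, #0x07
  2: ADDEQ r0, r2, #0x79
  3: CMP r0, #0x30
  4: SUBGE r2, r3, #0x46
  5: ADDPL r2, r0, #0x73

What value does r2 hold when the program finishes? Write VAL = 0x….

0: ✓ CMP  NZCV=1010
1: ✓ ADDHI  r2←0x37
2: · ADDEQ
3: ✓ CMP  NZCV=0110
4: ✓ SUBGE  r2←0xe7
5: ✓ ADDPL  r2←0xa3

VAL = 0xa3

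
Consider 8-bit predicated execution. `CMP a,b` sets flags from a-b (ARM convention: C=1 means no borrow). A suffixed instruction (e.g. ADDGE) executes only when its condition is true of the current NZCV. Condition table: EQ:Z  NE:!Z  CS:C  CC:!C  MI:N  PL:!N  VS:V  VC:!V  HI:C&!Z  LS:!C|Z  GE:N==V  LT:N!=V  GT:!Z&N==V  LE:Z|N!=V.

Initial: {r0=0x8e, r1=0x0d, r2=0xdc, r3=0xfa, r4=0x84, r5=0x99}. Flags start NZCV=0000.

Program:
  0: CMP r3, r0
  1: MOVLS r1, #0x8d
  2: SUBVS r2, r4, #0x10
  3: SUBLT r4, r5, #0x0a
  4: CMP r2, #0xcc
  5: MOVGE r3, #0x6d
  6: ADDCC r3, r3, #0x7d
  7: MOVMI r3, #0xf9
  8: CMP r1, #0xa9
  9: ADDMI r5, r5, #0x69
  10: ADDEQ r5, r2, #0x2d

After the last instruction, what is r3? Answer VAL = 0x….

VAL = 0x6d

0: ✓ CMP  NZCV=0010
1: · MOVLS
2: · SUBVS
3: · SUBLT
4: ✓ CMP  NZCV=0010
5: ✓ MOVGE  r3←0x6d
6: · ADDCC
7: · MOVMI
8: ✓ CMP  NZCV=0000
9: · ADDMI
10: · ADDEQ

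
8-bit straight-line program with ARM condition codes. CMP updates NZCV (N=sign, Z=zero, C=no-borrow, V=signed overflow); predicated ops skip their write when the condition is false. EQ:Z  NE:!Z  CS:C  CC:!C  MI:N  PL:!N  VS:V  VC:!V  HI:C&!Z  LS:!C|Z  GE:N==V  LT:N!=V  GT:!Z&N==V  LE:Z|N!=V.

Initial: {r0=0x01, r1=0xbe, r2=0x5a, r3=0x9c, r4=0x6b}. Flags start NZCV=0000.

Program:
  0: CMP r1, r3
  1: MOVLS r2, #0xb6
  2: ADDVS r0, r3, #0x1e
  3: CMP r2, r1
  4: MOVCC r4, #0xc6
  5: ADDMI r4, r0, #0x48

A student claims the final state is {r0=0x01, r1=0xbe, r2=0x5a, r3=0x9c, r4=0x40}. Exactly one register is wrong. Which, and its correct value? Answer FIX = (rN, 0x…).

FIX = (r4, 0x49)

0: ✓ CMP  NZCV=0010
1: · MOVLS
2: · ADDVS
3: ✓ CMP  NZCV=1001
4: ✓ MOVCC  r4←0xc6
5: ✓ ADDMI  r4←0x49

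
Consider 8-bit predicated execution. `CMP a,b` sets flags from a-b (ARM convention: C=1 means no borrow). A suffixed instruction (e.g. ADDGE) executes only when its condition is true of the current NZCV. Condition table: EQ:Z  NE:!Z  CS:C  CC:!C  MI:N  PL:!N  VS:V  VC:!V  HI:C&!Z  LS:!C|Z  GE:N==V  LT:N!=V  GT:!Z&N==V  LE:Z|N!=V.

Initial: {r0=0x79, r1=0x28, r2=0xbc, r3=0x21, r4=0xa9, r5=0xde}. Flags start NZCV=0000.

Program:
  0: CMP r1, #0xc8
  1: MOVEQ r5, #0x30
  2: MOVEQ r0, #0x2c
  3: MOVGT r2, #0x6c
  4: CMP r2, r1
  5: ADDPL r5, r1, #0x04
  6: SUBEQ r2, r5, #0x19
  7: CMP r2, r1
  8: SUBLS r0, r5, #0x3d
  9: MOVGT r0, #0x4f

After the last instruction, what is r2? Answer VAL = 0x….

VAL = 0x6c

0: ✓ CMP  NZCV=0000
1: · MOVEQ
2: · MOVEQ
3: ✓ MOVGT  r2←0x6c
4: ✓ CMP  NZCV=0010
5: ✓ ADDPL  r5←0x2c
6: · SUBEQ
7: ✓ CMP  NZCV=0010
8: · SUBLS
9: ✓ MOVGT  r0←0x4f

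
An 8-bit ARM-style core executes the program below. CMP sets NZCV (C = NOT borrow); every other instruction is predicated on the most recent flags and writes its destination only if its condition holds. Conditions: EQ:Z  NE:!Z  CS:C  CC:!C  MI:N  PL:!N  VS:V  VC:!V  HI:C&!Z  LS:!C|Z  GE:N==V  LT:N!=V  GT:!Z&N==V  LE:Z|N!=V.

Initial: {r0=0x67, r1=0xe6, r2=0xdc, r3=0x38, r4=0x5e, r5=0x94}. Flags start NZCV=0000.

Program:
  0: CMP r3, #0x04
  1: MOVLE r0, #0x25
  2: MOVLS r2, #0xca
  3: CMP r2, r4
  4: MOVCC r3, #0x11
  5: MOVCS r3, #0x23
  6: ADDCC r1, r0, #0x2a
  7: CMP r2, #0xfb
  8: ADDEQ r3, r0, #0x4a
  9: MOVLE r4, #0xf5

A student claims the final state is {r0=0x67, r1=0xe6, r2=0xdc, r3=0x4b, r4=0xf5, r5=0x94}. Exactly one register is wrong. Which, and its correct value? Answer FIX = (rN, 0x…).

FIX = (r3, 0x23)

[0] flags=0010 → (cmp)
[1] flags=0010 LE?F → skip
[2] flags=0010 LS?F → skip
[3] flags=0011 → (cmp)
[4] flags=0011 CC?F → skip
[5] flags=0011 CS?T → r3=0x23
[6] flags=0011 CC?F → skip
[7] flags=1000 → (cmp)
[8] flags=1000 EQ?F → skip
[9] flags=1000 LE?T → r4=0xf5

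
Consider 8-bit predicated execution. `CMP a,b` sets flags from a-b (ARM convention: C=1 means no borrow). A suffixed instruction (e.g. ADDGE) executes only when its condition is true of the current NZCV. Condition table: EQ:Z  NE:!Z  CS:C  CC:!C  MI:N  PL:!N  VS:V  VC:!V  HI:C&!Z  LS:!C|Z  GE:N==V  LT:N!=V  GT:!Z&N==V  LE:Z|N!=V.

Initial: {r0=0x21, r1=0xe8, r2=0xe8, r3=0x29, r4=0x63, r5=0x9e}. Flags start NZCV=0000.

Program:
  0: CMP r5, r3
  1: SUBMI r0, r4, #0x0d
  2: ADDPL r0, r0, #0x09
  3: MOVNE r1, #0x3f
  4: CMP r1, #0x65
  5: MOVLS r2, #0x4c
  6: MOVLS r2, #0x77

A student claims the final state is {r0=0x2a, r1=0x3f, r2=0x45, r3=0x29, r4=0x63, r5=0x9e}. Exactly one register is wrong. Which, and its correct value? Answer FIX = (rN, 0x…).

[0] flags=0011 → (cmp)
[1] flags=0011 MI?F → skip
[2] flags=0011 PL?T → r0=0x2a
[3] flags=0011 NE?T → r1=0x3f
[4] flags=1000 → (cmp)
[5] flags=1000 LS?T → r2=0x4c
[6] flags=1000 LS?T → r2=0x77

FIX = (r2, 0x77)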